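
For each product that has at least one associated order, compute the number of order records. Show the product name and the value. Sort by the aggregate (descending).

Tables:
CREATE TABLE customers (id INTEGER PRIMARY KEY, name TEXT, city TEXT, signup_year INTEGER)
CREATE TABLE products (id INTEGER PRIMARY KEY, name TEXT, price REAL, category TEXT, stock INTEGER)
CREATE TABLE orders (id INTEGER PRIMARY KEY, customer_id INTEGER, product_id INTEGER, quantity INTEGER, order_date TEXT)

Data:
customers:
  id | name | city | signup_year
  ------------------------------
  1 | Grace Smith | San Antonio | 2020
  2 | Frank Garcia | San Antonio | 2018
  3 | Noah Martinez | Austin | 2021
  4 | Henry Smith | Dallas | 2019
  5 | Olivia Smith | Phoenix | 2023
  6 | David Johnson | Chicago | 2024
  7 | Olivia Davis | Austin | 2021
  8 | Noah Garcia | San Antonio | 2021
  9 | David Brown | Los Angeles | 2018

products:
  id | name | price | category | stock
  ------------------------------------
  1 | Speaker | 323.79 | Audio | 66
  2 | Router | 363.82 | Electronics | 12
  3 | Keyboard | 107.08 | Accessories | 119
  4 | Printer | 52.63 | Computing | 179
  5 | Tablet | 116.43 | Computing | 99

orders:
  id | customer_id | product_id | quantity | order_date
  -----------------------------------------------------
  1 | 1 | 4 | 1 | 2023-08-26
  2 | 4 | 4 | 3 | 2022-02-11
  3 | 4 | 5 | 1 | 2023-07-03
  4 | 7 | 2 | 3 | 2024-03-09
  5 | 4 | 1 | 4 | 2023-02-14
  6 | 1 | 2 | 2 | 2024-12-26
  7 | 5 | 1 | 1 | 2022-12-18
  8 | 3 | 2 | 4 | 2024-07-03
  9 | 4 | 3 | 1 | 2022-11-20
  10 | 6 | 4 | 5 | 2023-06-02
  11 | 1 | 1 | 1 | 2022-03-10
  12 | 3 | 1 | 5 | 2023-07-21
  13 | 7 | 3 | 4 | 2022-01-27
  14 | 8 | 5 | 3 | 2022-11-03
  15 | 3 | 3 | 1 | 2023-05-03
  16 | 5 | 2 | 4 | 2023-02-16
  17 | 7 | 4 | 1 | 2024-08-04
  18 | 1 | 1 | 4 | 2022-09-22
SELECT p.name, COUNT(*) AS n FROM orders c JOIN products p ON c.product_id = p.id GROUP BY p.id, p.name ORDER BY n DESC

Execution result:
name | n
Speaker | 5
Router | 4
Printer | 4
Keyboard | 3
Tablet | 2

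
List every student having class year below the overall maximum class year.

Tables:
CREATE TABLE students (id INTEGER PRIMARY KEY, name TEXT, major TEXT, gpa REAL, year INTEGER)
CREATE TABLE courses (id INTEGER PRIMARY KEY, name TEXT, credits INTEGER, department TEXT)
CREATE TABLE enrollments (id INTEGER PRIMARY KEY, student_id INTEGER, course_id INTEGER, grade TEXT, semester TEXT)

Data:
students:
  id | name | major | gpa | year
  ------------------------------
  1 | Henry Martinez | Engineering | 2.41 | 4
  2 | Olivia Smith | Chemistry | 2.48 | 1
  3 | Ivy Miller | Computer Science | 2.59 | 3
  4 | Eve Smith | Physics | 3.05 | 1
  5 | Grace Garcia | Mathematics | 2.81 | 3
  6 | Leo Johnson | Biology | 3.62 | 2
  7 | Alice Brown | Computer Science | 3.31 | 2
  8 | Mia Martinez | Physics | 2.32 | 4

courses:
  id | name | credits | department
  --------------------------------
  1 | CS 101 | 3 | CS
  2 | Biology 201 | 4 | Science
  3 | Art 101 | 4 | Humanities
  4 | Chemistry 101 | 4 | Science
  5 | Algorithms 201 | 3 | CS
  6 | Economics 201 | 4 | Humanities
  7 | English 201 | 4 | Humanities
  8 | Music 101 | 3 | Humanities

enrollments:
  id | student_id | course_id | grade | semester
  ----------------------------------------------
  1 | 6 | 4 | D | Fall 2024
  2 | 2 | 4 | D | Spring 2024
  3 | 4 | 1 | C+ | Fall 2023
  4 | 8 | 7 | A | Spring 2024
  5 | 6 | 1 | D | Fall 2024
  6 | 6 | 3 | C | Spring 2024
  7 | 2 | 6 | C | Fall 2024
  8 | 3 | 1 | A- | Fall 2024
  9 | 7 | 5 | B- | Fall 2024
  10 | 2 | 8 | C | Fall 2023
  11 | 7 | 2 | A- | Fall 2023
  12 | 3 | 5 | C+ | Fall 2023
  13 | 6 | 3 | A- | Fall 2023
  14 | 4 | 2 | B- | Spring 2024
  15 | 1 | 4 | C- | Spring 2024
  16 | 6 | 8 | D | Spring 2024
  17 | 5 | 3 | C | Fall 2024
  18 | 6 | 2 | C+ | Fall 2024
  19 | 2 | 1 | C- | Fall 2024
SELECT name, year FROM students WHERE year < (SELECT MAX(year) FROM students)

Execution result:
name | year
Olivia Smith | 1
Ivy Miller | 3
Eve Smith | 1
Grace Garcia | 3
Leo Johnson | 2
Alice Brown | 2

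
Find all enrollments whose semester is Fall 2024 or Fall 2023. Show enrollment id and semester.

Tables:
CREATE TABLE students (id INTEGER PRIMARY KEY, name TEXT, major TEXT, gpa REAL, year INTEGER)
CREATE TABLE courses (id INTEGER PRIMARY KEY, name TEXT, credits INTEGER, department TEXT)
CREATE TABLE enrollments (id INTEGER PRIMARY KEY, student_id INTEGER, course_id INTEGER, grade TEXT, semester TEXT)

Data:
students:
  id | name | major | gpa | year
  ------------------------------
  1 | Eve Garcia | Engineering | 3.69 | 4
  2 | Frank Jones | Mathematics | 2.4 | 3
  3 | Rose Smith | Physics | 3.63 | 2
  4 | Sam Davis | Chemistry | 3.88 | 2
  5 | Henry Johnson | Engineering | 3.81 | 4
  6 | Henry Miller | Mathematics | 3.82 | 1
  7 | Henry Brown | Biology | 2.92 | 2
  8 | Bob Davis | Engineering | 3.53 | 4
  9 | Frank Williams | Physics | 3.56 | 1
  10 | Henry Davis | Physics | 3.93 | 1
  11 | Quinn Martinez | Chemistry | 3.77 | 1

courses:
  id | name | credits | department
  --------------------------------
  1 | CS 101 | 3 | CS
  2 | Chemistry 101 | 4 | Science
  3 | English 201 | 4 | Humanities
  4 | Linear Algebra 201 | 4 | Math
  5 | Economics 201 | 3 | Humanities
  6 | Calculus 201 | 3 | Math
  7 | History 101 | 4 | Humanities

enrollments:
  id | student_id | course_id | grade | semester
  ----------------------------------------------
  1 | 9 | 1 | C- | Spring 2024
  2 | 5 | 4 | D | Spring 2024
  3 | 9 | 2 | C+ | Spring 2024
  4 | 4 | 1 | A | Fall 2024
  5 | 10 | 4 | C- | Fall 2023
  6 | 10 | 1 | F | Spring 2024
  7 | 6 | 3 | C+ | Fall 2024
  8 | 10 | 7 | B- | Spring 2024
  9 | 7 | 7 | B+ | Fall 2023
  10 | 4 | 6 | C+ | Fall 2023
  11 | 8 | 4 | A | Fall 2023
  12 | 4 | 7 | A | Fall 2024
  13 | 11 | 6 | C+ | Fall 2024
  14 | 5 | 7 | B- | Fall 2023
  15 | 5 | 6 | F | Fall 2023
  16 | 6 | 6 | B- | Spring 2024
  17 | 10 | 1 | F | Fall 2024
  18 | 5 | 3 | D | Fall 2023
SELECT id, semester FROM enrollments WHERE semester IN ('Fall 2024', 'Fall 2023')

Execution result:
id | semester
4 | Fall 2024
5 | Fall 2023
7 | Fall 2024
9 | Fall 2023
10 | Fall 2023
11 | Fall 2023
12 | Fall 2024
13 | Fall 2024
14 | Fall 2023
15 | Fall 2023
17 | Fall 2024
18 | Fall 2023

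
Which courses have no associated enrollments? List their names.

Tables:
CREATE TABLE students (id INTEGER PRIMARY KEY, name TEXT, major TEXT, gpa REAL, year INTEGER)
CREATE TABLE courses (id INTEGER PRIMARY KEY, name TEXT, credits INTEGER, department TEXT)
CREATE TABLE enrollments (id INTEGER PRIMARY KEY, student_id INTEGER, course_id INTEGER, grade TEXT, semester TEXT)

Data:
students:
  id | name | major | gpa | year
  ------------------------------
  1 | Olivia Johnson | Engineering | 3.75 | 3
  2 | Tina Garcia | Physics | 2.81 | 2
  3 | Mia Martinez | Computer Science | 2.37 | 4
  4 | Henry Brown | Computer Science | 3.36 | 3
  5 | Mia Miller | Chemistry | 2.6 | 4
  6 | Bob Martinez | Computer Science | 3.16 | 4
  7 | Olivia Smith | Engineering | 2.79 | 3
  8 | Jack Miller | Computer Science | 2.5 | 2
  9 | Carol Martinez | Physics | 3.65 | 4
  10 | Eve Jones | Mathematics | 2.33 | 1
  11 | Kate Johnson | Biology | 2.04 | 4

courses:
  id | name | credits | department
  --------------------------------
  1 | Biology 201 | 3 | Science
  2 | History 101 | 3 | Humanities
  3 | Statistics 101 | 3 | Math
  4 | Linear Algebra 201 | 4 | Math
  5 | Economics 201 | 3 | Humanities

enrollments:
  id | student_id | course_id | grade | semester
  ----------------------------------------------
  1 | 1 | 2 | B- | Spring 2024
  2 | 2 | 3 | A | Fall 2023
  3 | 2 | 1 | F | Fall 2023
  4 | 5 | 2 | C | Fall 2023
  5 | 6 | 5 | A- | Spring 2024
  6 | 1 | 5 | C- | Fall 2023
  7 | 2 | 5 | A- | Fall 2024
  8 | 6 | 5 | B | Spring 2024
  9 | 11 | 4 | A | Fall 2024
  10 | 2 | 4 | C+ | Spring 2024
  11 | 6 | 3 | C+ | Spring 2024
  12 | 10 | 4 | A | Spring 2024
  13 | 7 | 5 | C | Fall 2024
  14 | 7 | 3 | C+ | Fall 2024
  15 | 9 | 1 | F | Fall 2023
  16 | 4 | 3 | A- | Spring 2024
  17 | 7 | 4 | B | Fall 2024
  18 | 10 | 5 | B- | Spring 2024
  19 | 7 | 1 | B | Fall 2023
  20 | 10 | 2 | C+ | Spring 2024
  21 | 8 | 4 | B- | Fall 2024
SELECT p.name FROM courses p LEFT JOIN enrollments c ON c.course_id = p.id WHERE c.id IS NULL

Execution result:
(no rows)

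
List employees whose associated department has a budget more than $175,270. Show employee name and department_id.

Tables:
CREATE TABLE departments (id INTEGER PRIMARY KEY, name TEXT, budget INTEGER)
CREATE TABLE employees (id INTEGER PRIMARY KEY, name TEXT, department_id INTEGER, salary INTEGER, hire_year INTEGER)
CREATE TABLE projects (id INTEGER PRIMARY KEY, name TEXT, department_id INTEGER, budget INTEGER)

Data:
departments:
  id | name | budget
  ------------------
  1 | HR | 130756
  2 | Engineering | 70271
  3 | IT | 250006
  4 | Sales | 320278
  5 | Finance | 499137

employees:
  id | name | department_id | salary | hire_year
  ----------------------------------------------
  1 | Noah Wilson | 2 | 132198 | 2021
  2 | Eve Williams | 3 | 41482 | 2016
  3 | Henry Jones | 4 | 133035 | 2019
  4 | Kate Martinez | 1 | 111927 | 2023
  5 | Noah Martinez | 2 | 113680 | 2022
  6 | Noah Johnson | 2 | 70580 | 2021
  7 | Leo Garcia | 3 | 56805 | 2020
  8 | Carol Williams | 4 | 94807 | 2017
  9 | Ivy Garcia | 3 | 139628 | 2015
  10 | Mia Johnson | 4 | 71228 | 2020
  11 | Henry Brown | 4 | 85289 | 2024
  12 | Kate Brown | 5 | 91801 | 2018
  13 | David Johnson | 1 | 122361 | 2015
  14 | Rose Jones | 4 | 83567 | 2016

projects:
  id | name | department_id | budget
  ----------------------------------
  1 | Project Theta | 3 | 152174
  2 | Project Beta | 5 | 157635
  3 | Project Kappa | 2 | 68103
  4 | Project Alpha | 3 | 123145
SELECT name, department_id FROM employees WHERE department_id IN (SELECT id FROM departments WHERE budget > 175270)

Execution result:
name | department_id
Eve Williams | 3
Henry Jones | 4
Leo Garcia | 3
Carol Williams | 4
Ivy Garcia | 3
Mia Johnson | 4
Henry Brown | 4
Kate Brown | 5
Rose Jones | 4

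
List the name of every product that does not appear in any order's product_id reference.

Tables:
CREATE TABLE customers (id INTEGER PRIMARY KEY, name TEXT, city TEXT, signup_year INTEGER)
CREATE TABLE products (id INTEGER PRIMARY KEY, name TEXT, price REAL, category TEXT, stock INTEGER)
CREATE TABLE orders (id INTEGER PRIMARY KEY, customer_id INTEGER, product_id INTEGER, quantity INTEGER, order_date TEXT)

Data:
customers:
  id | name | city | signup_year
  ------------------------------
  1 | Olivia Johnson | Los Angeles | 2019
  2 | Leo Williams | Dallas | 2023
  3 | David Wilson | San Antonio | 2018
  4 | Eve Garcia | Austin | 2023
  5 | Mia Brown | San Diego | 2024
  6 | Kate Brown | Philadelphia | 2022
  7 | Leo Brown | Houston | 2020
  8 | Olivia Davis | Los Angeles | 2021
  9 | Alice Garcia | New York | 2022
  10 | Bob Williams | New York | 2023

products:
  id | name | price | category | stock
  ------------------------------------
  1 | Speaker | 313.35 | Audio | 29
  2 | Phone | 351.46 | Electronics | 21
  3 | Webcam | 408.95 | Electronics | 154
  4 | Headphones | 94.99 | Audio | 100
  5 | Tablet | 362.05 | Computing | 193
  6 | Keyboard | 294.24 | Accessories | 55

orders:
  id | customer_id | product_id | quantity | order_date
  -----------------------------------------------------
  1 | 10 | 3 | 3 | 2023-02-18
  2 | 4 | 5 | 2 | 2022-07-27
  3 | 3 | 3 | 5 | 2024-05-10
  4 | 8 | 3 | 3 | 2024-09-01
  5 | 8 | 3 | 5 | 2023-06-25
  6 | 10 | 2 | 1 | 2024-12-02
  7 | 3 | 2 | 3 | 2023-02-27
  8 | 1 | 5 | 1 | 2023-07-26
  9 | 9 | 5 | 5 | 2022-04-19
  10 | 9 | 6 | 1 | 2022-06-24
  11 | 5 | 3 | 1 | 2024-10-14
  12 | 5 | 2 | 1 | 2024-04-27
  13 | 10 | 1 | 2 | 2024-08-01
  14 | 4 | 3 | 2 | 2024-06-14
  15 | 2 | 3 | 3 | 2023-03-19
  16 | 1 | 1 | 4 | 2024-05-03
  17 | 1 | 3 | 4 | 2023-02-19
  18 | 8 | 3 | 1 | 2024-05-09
SELECT p.name FROM products p LEFT JOIN orders c ON c.product_id = p.id WHERE c.id IS NULL

Execution result:
Headphones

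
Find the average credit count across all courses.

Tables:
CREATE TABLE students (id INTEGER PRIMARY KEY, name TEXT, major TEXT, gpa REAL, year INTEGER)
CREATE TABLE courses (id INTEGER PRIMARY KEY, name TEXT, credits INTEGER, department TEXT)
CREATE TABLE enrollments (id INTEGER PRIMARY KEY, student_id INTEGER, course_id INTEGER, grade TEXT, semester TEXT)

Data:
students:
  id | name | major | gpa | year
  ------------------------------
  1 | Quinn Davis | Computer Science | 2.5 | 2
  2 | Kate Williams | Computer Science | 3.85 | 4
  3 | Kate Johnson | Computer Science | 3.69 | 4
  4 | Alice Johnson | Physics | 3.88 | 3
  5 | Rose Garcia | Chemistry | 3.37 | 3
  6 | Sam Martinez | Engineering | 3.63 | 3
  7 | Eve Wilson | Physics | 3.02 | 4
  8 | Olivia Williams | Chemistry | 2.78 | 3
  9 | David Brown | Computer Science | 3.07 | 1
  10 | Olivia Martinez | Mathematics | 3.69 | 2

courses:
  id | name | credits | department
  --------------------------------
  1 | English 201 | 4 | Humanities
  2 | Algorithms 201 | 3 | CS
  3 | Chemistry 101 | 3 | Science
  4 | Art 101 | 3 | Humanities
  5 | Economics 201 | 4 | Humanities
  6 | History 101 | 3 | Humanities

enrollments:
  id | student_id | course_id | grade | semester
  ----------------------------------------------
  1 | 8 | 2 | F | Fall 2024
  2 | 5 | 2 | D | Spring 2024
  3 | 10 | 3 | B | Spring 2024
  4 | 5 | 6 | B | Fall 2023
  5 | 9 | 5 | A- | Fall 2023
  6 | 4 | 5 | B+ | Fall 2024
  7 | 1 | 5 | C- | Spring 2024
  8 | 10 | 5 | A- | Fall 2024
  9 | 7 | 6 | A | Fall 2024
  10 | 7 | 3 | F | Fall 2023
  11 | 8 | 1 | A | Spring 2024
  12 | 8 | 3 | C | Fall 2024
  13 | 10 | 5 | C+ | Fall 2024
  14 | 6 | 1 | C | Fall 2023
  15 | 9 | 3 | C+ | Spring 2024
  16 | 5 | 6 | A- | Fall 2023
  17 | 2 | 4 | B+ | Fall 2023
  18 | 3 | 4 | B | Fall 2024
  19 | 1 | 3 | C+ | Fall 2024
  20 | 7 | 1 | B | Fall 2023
SELECT AVG(credits) FROM courses

Execution result:
3.33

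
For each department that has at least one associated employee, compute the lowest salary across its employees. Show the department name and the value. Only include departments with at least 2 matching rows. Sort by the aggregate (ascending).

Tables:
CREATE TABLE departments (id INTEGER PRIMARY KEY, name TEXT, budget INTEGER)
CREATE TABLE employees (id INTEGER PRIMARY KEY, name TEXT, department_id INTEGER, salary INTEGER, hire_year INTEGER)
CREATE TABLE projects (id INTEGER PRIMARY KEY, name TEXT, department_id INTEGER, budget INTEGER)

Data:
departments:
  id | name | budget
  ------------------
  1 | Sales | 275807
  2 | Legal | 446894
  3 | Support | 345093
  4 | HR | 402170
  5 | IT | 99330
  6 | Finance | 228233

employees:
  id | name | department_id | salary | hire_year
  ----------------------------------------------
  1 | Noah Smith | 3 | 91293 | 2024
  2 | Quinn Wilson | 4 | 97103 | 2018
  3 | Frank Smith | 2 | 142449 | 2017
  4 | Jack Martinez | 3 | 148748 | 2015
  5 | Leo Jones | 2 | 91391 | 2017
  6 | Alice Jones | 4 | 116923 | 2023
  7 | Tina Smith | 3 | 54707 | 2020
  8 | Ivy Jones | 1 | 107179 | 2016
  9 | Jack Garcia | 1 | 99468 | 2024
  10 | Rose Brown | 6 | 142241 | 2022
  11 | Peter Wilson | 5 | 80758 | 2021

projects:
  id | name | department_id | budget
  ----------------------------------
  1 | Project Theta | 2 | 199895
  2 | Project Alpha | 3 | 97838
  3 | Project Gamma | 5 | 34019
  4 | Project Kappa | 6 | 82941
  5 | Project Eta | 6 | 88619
SELECT p.name, MIN(c.salary) AS min_salary FROM employees c JOIN departments p ON c.department_id = p.id GROUP BY p.id, p.name HAVING COUNT(*) >= 2 ORDER BY min_salary ASC

Execution result:
name | min_salary
Support | 54707
Legal | 91391
HR | 97103
Sales | 99468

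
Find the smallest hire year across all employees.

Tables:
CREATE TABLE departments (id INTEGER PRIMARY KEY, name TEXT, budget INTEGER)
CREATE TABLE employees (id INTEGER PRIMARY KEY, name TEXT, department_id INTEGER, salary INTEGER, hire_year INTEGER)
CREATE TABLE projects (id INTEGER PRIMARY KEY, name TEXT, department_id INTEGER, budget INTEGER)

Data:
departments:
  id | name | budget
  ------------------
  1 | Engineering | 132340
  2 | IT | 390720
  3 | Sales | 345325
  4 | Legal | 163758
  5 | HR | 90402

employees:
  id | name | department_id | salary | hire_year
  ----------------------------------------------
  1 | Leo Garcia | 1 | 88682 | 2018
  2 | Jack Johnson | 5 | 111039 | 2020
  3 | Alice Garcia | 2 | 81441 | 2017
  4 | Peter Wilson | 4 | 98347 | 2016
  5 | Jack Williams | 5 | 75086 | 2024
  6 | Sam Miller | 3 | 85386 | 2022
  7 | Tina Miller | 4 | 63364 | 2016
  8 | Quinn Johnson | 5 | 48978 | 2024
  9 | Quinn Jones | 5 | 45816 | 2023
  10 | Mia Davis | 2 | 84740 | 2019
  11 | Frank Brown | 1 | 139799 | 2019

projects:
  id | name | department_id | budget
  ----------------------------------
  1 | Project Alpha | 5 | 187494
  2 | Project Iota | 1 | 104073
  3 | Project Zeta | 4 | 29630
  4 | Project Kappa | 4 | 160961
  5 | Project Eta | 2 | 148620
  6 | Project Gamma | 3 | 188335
SELECT MIN(hire_year) FROM employees

Execution result:
2016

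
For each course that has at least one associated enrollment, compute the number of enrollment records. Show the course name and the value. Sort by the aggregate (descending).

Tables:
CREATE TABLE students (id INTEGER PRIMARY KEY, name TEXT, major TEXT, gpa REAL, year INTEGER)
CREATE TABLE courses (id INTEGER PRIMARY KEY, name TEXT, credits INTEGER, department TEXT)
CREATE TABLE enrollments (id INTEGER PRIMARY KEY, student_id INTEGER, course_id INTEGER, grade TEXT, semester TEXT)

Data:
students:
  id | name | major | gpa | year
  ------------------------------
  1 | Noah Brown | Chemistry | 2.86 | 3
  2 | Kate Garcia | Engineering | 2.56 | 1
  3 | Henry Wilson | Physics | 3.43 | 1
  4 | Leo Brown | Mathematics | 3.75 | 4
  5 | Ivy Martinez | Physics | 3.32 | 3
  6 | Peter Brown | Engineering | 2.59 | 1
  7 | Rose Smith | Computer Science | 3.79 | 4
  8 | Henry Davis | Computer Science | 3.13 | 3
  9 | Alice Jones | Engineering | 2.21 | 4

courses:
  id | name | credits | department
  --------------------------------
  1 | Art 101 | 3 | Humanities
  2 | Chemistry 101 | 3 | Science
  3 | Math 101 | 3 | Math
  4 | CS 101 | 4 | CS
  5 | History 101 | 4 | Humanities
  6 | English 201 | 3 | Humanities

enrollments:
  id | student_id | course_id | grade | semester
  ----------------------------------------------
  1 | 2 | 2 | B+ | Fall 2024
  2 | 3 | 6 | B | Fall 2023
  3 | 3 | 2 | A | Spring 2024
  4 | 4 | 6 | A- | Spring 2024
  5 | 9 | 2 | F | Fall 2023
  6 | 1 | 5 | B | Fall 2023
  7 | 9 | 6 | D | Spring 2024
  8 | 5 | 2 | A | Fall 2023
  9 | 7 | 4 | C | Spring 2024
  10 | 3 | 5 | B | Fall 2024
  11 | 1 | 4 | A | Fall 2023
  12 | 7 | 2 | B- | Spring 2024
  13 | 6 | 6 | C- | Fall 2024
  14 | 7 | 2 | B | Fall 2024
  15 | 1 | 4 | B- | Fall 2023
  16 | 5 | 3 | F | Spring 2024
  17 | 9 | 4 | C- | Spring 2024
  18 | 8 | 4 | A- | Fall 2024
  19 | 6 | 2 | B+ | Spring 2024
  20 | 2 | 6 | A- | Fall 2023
SELECT p.name, COUNT(*) AS n FROM enrollments c JOIN courses p ON c.course_id = p.id GROUP BY p.id, p.name ORDER BY n DESC

Execution result:
name | n
Chemistry 101 | 7
CS 101 | 5
English 201 | 5
History 101 | 2
Math 101 | 1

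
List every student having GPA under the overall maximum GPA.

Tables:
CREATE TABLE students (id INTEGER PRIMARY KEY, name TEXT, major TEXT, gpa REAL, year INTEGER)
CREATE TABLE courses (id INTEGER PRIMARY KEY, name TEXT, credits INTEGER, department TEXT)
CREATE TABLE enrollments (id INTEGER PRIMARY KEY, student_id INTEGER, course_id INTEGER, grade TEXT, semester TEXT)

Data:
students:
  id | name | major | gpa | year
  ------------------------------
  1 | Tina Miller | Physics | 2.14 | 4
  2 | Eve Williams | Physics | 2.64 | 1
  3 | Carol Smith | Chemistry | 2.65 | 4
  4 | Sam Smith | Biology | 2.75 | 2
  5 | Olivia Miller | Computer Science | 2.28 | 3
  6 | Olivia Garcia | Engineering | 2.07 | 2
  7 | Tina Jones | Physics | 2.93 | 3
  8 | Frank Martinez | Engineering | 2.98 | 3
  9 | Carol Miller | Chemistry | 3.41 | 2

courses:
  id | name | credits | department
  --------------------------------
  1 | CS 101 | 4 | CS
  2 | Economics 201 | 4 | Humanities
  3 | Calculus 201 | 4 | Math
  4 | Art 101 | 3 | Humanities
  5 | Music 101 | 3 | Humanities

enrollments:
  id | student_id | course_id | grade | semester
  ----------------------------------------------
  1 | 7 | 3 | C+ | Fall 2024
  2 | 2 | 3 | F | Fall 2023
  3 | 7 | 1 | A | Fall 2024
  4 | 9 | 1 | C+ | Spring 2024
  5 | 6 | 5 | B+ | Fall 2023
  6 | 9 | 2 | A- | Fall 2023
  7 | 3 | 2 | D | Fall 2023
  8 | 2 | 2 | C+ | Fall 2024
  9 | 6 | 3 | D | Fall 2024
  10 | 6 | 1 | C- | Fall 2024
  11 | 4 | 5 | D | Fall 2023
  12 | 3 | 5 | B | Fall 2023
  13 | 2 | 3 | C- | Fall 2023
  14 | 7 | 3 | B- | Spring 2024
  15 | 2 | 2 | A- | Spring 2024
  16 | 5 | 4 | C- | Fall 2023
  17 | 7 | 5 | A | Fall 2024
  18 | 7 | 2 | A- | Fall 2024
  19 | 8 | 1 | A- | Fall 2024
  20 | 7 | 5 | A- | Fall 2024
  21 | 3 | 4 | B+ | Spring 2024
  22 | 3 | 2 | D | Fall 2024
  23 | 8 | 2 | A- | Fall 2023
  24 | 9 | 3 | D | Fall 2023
SELECT name, gpa FROM students WHERE gpa < (SELECT MAX(gpa) FROM students)

Execution result:
name | gpa
Tina Miller | 2.14
Eve Williams | 2.64
Carol Smith | 2.65
Sam Smith | 2.75
Olivia Miller | 2.28
Olivia Garcia | 2.07
Tina Jones | 2.93
Frank Martinez | 2.98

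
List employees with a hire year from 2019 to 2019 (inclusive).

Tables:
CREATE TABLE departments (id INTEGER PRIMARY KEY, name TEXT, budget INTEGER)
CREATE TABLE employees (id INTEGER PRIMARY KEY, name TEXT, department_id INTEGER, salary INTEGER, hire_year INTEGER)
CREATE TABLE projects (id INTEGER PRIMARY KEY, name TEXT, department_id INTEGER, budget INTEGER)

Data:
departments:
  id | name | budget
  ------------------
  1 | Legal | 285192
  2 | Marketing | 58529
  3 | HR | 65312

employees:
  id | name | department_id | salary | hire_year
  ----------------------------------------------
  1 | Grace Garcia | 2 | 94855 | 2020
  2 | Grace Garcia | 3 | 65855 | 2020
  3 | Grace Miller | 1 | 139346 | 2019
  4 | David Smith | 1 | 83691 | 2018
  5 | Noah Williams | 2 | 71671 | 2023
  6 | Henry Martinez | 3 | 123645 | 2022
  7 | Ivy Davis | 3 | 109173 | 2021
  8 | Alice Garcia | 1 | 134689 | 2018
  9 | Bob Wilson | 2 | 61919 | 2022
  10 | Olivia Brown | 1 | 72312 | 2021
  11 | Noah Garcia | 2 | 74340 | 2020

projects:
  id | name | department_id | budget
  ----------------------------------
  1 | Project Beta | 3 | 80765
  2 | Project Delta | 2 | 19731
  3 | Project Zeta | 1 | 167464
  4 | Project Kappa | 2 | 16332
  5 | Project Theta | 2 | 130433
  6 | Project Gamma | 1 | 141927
SELECT name, hire_year FROM employees WHERE hire_year BETWEEN 2019 AND 2019

Execution result:
name | hire_year
Grace Miller | 2019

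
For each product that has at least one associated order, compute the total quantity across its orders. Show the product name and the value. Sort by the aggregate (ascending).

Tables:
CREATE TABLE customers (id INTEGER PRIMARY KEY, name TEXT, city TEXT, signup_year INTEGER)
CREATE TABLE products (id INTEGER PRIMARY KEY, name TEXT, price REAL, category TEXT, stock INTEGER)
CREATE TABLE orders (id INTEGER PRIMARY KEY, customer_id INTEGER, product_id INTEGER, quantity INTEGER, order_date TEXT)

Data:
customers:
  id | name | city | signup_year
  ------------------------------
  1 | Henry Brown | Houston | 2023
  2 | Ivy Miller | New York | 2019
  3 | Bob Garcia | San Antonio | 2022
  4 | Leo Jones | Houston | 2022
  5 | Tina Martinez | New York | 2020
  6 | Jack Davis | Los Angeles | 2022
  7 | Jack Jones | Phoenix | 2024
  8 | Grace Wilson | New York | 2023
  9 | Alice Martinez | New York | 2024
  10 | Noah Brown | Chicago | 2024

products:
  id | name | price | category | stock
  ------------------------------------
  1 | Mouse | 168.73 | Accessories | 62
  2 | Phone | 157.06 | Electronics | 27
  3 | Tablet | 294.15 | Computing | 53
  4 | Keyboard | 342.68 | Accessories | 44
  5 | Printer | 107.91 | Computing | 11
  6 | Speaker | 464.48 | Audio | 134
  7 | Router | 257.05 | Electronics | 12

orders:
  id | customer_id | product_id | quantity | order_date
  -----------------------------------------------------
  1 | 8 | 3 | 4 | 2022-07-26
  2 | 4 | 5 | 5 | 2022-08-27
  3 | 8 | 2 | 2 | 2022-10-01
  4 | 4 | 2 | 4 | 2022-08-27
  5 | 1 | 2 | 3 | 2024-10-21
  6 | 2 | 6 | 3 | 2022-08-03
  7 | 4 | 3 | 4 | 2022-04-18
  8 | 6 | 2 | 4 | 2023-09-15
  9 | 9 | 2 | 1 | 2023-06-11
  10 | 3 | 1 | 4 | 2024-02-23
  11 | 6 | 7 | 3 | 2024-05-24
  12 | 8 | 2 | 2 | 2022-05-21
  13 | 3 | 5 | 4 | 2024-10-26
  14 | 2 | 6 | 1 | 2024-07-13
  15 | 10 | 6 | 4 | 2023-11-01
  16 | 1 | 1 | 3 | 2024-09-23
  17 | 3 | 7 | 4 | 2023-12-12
SELECT p.name, SUM(c.quantity) AS sum_quantity FROM orders c JOIN products p ON c.product_id = p.id GROUP BY p.id, p.name ORDER BY sum_quantity ASC

Execution result:
name | sum_quantity
Mouse | 7
Router | 7
Tablet | 8
Speaker | 8
Printer | 9
Phone | 16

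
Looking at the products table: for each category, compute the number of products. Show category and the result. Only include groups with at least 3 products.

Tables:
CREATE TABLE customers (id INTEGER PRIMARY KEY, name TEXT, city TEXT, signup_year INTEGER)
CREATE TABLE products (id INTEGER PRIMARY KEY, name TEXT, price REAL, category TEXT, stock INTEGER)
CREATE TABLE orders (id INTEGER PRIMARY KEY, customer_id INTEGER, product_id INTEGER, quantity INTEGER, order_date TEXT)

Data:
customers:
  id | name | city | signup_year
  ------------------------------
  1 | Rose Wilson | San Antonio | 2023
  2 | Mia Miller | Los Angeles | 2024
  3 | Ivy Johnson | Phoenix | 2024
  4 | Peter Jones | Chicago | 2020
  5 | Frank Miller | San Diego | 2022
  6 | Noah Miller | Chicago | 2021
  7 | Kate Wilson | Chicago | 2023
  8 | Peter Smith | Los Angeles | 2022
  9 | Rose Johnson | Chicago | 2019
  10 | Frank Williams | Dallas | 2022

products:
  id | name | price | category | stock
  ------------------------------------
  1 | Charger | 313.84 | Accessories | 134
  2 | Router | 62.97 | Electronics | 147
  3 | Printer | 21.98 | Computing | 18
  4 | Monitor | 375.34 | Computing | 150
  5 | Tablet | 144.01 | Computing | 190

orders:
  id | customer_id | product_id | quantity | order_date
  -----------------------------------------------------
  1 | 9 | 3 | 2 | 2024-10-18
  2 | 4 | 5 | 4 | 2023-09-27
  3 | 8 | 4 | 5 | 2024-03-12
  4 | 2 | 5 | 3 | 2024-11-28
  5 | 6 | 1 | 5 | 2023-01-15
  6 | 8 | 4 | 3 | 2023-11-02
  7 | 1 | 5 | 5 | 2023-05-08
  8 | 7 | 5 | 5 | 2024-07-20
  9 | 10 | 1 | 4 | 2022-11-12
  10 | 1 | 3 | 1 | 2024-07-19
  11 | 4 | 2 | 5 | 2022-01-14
SELECT category, COUNT(*) AS n FROM products GROUP BY category HAVING COUNT(*) >= 3

Execution result:
category | n
Computing | 3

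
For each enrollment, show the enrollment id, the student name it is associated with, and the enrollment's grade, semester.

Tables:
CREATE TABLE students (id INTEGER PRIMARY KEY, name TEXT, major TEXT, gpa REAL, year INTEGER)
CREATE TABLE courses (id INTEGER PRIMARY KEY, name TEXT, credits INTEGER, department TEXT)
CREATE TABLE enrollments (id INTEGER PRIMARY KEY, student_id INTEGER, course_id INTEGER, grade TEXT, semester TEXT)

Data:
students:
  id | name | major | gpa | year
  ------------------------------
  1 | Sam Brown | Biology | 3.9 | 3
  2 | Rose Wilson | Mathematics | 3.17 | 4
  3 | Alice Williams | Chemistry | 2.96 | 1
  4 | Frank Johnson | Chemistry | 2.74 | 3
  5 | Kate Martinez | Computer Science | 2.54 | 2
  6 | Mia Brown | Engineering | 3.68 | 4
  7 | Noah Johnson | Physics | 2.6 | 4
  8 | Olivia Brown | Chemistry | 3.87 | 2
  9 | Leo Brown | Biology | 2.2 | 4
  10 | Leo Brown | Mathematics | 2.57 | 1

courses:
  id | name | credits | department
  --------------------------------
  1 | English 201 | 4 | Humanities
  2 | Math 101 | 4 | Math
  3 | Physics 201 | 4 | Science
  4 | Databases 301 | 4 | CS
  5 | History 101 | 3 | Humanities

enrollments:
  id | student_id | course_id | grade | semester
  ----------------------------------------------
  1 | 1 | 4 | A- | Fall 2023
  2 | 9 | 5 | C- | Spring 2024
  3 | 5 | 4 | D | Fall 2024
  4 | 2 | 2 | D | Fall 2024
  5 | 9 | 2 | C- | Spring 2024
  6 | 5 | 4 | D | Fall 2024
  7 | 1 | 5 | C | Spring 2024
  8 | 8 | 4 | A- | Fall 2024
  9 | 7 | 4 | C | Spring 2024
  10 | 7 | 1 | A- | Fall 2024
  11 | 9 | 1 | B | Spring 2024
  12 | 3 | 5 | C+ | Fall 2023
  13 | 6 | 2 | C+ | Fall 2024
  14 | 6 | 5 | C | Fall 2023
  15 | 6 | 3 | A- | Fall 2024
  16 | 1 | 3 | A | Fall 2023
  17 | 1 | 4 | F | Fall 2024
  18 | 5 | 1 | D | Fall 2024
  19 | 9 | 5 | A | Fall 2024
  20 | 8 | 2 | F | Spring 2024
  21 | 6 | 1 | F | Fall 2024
SELECT c.id, p.name AS student, c.grade, c.semester FROM enrollments c JOIN students p ON c.student_id = p.id

Execution result:
id | student | grade | semester
1 | Sam Brown | A- | Fall 2023
2 | Leo Brown | C- | Spring 2024
3 | Kate Martinez | D | Fall 2024
4 | Rose Wilson | D | Fall 2024
5 | Leo Brown | C- | Spring 2024
6 | Kate Martinez | D | Fall 2024
7 | Sam Brown | C | Spring 2024
8 | Olivia Brown | A- | Fall 2024
9 | Noah Johnson | C | Spring 2024
10 | Noah Johnson | A- | Fall 2024
11 | Leo Brown | B | Spring 2024
12 | Alice Williams | C+ | Fall 2023
13 | Mia Brown | C+ | Fall 2024
14 | Mia Brown | C | Fall 2023
15 | Mia Brown | A- | Fall 2024
16 | Sam Brown | A | Fall 2023
17 | Sam Brown | F | Fall 2024
18 | Kate Martinez | D | Fall 2024
19 | Leo Brown | A | Fall 2024
20 | Olivia Brown | F | Spring 2024
21 | Mia Brown | F | Fall 2024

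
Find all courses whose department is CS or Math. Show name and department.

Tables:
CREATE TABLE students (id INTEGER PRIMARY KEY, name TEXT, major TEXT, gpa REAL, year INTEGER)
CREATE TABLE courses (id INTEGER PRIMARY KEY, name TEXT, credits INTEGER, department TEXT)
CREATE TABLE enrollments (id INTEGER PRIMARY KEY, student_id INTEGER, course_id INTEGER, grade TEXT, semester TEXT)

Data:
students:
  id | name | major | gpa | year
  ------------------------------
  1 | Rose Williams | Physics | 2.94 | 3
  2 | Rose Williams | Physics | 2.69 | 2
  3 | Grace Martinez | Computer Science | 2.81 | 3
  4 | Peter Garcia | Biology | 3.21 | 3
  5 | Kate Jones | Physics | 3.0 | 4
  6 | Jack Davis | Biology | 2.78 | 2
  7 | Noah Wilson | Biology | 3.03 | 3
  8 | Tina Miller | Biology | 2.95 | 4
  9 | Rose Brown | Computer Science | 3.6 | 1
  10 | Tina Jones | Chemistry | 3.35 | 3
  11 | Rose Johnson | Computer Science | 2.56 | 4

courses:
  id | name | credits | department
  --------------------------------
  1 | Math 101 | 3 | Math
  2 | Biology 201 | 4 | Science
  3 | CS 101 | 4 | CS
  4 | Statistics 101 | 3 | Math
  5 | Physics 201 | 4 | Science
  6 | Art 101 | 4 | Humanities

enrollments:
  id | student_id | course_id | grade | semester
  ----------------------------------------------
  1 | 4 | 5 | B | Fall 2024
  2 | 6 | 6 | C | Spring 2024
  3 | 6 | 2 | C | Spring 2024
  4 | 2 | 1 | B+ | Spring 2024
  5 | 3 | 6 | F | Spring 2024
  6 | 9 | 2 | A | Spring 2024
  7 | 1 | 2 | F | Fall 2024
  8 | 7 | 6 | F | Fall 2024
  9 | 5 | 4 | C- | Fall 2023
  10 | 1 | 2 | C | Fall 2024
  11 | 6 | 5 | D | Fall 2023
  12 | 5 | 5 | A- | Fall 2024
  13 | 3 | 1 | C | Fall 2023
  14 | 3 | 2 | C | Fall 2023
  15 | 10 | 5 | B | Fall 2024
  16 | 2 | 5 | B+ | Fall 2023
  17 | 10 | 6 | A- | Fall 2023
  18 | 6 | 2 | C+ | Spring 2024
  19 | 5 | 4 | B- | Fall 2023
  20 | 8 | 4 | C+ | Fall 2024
SELECT name, department FROM courses WHERE department IN ('CS', 'Math')

Execution result:
name | department
Math 101 | Math
CS 101 | CS
Statistics 101 | Math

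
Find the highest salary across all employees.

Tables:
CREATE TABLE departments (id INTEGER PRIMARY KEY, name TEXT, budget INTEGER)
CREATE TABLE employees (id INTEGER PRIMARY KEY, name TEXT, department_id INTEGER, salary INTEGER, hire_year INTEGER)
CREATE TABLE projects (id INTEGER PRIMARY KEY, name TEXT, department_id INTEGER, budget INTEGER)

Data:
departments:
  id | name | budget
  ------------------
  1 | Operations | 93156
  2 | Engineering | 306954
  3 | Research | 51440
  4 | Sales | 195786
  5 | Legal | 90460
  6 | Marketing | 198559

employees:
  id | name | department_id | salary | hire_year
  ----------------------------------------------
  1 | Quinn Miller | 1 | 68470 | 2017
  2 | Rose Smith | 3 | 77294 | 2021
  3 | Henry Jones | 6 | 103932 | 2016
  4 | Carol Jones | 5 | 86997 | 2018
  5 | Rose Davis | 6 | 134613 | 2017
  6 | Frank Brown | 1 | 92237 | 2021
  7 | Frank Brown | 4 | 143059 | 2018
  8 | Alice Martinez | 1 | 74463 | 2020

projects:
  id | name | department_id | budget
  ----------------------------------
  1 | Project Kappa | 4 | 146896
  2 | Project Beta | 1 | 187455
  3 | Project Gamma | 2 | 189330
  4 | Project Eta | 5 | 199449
SELECT MAX(salary) FROM employees

Execution result:
143059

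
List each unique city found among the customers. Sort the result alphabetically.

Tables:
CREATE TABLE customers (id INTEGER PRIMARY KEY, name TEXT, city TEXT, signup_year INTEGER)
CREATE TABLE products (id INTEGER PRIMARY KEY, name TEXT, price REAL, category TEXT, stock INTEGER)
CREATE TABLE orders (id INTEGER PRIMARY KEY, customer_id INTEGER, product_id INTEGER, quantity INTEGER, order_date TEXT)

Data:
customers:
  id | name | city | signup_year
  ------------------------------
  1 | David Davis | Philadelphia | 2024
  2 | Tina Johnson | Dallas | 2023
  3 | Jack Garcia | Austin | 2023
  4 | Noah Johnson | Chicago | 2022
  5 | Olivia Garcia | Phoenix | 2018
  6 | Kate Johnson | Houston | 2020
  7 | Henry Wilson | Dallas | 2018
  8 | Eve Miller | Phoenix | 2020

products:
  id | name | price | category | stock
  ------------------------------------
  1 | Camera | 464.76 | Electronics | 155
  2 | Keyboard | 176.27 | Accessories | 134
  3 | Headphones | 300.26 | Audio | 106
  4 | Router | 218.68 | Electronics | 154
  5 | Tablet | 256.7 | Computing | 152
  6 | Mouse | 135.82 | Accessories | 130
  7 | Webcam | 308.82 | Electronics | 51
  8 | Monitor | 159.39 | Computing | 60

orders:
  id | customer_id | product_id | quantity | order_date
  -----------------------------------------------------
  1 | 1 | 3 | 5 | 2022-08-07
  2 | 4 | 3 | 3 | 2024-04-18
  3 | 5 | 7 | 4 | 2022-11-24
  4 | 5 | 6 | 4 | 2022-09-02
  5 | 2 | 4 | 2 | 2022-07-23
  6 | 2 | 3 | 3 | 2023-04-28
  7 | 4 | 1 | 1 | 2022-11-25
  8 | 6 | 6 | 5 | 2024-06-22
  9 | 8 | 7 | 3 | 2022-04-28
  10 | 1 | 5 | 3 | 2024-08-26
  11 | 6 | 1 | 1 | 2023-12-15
SELECT DISTINCT city FROM customers ORDER BY city

Execution result:
city
Austin
Chicago
Dallas
Houston
Philadelphia
Phoenix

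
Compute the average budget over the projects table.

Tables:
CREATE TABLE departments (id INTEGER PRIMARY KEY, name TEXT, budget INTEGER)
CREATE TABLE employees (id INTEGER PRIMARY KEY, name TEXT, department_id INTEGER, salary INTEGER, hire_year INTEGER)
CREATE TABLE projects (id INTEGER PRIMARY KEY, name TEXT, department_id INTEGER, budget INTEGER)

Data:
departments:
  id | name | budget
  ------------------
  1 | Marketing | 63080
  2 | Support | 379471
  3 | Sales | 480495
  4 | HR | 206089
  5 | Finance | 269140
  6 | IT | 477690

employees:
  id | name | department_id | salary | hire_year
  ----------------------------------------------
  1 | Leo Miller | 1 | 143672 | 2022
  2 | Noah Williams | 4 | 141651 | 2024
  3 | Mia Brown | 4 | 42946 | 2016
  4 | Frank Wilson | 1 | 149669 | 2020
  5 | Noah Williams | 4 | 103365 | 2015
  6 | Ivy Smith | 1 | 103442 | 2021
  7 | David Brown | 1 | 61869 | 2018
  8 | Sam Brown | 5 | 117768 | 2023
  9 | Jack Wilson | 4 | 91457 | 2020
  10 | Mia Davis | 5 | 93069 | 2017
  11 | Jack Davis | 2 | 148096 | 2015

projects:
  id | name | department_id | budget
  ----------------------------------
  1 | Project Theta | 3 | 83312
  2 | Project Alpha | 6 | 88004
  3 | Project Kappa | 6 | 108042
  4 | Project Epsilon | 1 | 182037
SELECT AVG(budget) FROM projects

Execution result:
115348.75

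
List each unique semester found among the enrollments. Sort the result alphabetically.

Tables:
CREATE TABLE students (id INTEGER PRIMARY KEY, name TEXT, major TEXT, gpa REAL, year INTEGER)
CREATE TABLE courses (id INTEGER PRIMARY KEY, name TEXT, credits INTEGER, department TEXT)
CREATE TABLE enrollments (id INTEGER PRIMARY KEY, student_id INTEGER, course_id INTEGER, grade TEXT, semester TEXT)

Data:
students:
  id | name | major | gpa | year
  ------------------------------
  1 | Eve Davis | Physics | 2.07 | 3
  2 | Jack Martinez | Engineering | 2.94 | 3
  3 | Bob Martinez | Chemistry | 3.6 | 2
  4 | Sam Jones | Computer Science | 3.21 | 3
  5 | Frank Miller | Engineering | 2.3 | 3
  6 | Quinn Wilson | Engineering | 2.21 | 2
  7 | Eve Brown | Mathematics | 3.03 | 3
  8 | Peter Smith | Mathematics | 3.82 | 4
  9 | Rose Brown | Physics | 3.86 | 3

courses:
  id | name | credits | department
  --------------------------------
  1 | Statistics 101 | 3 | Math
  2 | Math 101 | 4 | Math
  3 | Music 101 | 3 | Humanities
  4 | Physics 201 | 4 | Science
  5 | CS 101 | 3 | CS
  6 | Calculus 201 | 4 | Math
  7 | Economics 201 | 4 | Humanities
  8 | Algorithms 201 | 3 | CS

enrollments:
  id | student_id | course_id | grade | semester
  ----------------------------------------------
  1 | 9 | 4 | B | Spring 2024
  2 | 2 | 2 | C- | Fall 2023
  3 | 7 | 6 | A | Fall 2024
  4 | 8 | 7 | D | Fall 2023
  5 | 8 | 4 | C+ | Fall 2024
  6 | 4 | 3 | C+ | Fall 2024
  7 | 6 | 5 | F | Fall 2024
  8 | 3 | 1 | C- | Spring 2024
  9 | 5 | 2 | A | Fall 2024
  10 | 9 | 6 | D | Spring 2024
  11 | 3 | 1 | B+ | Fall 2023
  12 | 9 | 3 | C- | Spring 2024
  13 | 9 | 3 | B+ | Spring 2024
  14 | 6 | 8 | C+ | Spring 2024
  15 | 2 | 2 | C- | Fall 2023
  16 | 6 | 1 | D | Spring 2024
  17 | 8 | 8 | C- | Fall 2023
SELECT DISTINCT semester FROM enrollments ORDER BY semester

Execution result:
semester
Fall 2023
Fall 2024
Spring 2024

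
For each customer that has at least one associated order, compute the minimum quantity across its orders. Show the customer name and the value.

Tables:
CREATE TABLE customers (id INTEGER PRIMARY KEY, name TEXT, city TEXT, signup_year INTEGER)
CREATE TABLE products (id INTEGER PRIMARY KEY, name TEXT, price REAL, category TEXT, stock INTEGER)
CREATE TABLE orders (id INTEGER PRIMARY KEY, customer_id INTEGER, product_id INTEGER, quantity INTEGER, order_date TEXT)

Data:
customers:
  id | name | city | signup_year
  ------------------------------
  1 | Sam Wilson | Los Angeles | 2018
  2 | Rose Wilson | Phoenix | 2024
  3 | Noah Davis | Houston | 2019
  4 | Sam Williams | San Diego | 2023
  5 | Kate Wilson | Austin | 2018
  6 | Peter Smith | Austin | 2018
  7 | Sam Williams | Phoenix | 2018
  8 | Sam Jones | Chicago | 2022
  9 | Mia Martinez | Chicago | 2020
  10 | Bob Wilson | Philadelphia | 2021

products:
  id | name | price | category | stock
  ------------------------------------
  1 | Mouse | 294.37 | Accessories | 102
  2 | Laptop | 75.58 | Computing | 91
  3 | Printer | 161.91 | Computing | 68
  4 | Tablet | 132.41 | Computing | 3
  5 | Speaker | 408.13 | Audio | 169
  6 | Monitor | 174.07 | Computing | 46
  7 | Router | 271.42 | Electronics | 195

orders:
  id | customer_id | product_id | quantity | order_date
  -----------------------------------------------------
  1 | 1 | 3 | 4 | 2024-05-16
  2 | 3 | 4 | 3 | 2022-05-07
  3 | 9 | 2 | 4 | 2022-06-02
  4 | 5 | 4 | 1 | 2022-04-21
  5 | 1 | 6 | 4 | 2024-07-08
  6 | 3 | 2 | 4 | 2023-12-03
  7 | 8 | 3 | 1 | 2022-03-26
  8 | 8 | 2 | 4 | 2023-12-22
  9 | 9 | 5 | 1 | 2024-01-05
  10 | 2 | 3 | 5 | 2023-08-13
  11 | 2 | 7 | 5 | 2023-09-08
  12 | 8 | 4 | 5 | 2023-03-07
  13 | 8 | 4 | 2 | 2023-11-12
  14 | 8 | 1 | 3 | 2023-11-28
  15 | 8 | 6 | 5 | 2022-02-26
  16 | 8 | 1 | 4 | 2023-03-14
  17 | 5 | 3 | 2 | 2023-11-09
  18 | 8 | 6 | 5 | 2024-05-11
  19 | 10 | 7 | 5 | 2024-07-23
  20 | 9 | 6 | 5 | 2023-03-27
SELECT p.name, MIN(c.quantity) AS min_quantity FROM orders c JOIN customers p ON c.customer_id = p.id GROUP BY p.id, p.name

Execution result:
name | min_quantity
Sam Wilson | 4
Rose Wilson | 5
Noah Davis | 3
Kate Wilson | 1
Sam Jones | 1
Mia Martinez | 1
Bob Wilson | 5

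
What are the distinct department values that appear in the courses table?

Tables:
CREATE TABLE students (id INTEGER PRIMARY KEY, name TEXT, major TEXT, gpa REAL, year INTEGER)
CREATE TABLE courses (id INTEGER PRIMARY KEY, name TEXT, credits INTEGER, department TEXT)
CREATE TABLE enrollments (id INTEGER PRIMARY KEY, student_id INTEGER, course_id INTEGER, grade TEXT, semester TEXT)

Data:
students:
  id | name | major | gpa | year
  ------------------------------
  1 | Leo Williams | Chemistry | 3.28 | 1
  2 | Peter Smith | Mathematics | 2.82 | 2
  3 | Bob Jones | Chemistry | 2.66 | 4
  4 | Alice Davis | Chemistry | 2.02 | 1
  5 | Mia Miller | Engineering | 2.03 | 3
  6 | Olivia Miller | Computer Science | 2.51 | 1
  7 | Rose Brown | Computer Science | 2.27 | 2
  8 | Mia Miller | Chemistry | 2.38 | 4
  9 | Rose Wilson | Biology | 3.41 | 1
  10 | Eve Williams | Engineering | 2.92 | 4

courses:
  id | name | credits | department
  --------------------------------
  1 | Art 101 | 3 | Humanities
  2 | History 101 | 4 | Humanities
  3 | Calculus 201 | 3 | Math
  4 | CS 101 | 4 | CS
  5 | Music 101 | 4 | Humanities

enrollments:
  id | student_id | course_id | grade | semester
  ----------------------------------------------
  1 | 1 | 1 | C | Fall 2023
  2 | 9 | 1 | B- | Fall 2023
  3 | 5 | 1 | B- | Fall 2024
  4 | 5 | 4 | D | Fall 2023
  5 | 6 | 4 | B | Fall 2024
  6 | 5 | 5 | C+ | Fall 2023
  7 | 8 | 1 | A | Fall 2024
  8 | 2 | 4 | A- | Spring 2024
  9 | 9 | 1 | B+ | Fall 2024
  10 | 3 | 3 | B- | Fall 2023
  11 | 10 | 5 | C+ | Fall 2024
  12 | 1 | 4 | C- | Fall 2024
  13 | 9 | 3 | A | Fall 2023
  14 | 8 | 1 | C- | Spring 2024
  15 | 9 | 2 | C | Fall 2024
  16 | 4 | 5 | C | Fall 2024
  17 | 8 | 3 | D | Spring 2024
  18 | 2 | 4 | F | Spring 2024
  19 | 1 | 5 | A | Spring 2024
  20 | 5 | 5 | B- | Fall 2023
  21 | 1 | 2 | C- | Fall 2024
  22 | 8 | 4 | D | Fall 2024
SELECT DISTINCT department FROM courses

Execution result:
department
Humanities
Math
CS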